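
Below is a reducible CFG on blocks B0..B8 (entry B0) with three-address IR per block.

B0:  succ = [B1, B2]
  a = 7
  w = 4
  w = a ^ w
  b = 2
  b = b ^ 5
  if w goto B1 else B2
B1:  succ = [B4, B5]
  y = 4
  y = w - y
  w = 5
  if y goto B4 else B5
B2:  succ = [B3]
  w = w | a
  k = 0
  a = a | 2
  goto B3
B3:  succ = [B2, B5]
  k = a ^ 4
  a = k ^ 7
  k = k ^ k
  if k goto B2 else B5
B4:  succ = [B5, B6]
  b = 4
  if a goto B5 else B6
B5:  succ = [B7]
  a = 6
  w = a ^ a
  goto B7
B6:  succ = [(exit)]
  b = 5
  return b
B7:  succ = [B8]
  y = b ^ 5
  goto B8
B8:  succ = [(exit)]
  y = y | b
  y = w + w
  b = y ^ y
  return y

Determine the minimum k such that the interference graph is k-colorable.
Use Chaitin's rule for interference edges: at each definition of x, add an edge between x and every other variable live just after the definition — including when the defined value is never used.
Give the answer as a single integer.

Per-block:
  B0: def={a,b,w} ue=∅
  B1: def={w,y} ue={w}
  B2: def={a,k,w} ue={a,w}
  B3: def={a,k} ue={a}
  B4: def={b} ue={a}
  B5: def={a,w} ue=∅
  B6: def={b} ue=∅
  B7: def={y} ue={b}
  B8: def={b,y} ue={b,w,y}

Live sets:
  B0: in=∅ out={a,b,w}
  B1: in={a,b,w} out={a,b}
  B2: in={a,b,w} out={a,b,w}
  B3: in={a,b,w} out={a,b,w}
  B4: in={a} out={b}
  B5: in={b} out={b,w}
  B6: in=∅ out=∅
  B7: in={b,w} out={b,w,y}
  B8: in={b,w,y} out=∅

Interference:
  a: {b,k,w,y}
  b: {a,k,w,y}
  k: {a,b,w}
  w: {a,b,k,y}
  y: {a,b,w}

Chromatic number:
  {a,b,k,w} pairwise interfere (4-clique) ⇒ χ ≥ 4
  assign a→c0 b→c1 k→c3 w→c2 y→c3 — no edge inside a register ⇒ χ ≤ 4
  χ = 4

Answer: 4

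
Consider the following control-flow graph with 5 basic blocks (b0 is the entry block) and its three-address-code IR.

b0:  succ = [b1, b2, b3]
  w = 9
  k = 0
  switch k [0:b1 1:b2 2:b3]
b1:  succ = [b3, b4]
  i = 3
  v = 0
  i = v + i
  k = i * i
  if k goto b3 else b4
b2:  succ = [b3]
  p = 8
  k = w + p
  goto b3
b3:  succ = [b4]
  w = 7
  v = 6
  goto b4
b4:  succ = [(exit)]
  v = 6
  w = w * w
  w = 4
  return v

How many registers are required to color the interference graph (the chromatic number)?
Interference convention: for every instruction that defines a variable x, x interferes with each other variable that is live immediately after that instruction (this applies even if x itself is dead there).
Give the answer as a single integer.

Answer: 3

Working:
def/use:
  b0: {k,w} / ∅
  b1: {i,k,v} / ∅
  b2: {k,p} / {w}
  b3: {v,w} / ∅
  b4: {v,w} / {w}

Liveness:
  b0 li=∅ lo={w}
  b1 li={w} lo={w}
  b2 li={w} lo=∅
  b3 li=∅ lo={w}
  b4 li={w} lo=∅

Interference:
  i↔{v,w}
  k↔{w}
  p↔{w}
  v↔{i,w}
  w↔{i,k,p,v}

Registers:
  {i,v,w} pairwise interfere (3-clique) ⇒ χ ≥ 3
  assign i→R1 k→R1 p→R1 v→R2 w→R0 — no edge inside a register ⇒ χ ≤ 3
  χ = 3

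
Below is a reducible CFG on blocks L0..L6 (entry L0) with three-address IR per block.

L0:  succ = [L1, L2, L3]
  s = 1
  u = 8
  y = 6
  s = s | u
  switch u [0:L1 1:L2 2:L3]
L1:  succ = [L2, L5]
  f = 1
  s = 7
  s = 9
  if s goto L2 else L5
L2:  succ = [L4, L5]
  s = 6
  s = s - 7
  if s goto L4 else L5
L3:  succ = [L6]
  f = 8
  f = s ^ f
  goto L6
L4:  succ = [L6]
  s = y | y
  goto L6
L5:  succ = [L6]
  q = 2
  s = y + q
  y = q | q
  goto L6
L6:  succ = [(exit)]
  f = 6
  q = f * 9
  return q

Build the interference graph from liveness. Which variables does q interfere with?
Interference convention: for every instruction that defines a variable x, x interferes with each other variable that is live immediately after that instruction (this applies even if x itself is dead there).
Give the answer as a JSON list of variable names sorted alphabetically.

Answer: ["s", "y"]

Analysis:
Block summaries:
  L0: def={s,u,y} ue=∅
  L1: def={f,s} ue=∅
  L2: def={s} ue=∅
  L3: def={f} ue={s}
  L4: def={s} ue={y}
  L5: def={q,s,y} ue={y}
  L6: def={f,q} ue=∅

Backward fixpoint:
  L0 li=∅ lo={s,y}
  L1 li={y} lo={y}
  L2 li={y} lo={y}
  L3 li={s} lo=∅
  L4 li={y} lo=∅
  L5 li={y} lo=∅
  L6 li=∅ lo=∅

Interfere edges:
  f↔{s,y}
  q↔{s,y}
  s↔{f,q,u,y}
  u↔{s,y}
  y↔{f,q,s,u}

N(q) = ["s", "y"]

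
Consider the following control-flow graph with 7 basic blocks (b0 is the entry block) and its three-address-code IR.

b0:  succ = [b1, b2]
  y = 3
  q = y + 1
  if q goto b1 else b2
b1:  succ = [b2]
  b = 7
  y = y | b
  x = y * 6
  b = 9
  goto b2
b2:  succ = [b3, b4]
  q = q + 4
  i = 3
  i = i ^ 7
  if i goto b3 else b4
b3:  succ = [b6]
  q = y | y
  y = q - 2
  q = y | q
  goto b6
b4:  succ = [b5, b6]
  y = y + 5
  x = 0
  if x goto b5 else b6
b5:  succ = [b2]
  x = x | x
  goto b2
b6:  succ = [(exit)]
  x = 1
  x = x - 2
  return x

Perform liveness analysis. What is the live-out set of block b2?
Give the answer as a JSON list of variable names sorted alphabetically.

Answer: ["q", "y"]

Working:
Per-block:
  b0: def={q,y} ue=∅
  b1: def={b,x,y} ue={y}
  b2: def={i,q} ue={q}
  b3: def={q,y} ue={y}
  b4: def={x,y} ue={y}
  b5: def={x} ue={x}
  b6: def={x} ue=∅

Backward fixpoint:
  b0: in=∅ out={q,y}
  b1: in={q,y} out={q,y}
  b2: in={q,y} out={q,y}
  b3: in={y} out=∅
  b4: in={q,y} out={q,x,y}
  b5: in={q,x,y} out={q,y}
  b6: in=∅ out=∅

live-out(b2) = ["q", "y"]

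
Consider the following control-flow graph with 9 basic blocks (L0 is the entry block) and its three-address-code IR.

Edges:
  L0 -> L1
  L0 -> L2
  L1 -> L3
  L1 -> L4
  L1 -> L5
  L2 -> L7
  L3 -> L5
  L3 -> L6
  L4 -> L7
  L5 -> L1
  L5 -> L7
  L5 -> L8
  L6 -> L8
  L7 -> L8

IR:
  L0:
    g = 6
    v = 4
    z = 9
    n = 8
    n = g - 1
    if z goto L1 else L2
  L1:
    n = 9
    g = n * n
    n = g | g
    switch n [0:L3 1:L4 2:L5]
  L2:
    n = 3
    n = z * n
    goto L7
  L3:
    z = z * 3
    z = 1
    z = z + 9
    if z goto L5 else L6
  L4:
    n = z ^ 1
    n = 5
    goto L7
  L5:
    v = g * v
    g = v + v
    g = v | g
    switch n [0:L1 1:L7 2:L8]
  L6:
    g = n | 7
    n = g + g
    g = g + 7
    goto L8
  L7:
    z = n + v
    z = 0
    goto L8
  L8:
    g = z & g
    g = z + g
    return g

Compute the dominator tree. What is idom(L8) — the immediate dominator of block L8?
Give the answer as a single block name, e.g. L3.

idom tree: L1←L0 L2←L0 L3←L1 L4←L1 L5←L1 L6←L3 L7←L0 L8←L0
Dom∩ at merges:
  L1: preds {L0,L5}: {L0} ∩ {L0,L1,L5} = {L0}; idom=L0
  L5: preds {L1,L3}: {L0,L1} ∩ {L0,L1,L3} = {L0,L1}; idom=L1
  L7: preds {L2,L4,L5}: {L0,L2} ∩ {L0,L1,L4} ∩ {L0,L1,L5} = {L0}; idom=L0
  L8: preds {L5,L6,L7}: {L0,L1,L5} ∩ {L0,L1,L3,L6} ∩ {L0,L7} = {L0}; idom=L0

idom(L8) = L0

Answer: L0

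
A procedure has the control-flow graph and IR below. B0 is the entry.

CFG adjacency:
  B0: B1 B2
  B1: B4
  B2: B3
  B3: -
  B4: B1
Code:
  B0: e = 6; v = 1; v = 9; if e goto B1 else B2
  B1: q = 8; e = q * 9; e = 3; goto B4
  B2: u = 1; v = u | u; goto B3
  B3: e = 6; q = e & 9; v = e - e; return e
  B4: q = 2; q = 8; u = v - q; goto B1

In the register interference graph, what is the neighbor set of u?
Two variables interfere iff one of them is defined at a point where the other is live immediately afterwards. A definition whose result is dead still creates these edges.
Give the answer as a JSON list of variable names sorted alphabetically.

Answer: ["v"]

Analysis:
Per-block:
  B0: {e,v} / ∅
  B1: {e,q} / ∅
  B2: {u,v} / ∅
  B3: {e,q,v} / ∅
  B4: {q,u} / {v}

Liveness:
  live B0: ∅→{v}
  live B1: {v}→{v}
  live B2: ∅→∅
  live B3: ∅→∅
  live B4: {v}→{v}

Conflict graph:
  e: {q,v}
  q: {e,v}
  u: {v}
  v: {e,q,u}

N(u) = ["v"]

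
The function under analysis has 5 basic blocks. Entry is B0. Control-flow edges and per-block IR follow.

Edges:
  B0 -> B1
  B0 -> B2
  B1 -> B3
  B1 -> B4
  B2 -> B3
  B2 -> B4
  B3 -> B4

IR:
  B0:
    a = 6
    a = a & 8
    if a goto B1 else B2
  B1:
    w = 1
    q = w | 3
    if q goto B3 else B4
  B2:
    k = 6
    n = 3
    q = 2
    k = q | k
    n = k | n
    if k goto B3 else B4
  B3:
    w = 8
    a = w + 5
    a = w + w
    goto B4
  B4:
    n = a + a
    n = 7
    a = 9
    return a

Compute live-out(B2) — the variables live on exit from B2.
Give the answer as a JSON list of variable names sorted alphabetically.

def/use:
  B0: def={a} ue=∅
  B1: def={q,w} ue=∅
  B2: def={k,n,q} ue=∅
  B3: def={a,w} ue=∅
  B4: def={a,n} ue={a}

Backward fixpoint:
  B0: in=∅ out={a}
  B1: in={a} out={a}
  B2: in={a} out={a}
  B3: in=∅ out={a}
  B4: in={a} out=∅

live-out(B2) = ["a"]

Answer: ["a"]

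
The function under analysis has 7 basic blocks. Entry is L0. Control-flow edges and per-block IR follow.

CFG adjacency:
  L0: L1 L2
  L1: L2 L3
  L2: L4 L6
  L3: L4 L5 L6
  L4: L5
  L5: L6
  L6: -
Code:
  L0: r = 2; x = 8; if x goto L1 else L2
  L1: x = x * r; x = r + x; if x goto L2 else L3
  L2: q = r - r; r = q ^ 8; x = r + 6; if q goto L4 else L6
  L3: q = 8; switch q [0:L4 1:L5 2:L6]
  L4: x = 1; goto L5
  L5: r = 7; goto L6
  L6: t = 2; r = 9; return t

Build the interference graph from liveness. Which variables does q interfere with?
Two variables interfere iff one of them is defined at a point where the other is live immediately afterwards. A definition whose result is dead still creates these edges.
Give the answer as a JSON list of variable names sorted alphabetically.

def/use:
  L0: def={r,x} ue=∅
  L1: def={x} ue={r,x}
  L2: def={q,r,x} ue={r}
  L3: def={q} ue=∅
  L4: def={x} ue=∅
  L5: def={r} ue=∅
  L6: def={r,t} ue=∅

Live sets:
  L0: in=∅ out={r,x}
  L1: in={r,x} out={r}
  L2: in={r} out=∅
  L3: in=∅ out=∅
  L4: in=∅ out=∅
  L5: in=∅ out=∅
  L6: in=∅ out=∅

Interfere edges:
  q — {r,x}
  r — {q,t,x}
  t — {r}
  x — {q,r}

N(q) = ["r", "x"]

Answer: ["r", "x"]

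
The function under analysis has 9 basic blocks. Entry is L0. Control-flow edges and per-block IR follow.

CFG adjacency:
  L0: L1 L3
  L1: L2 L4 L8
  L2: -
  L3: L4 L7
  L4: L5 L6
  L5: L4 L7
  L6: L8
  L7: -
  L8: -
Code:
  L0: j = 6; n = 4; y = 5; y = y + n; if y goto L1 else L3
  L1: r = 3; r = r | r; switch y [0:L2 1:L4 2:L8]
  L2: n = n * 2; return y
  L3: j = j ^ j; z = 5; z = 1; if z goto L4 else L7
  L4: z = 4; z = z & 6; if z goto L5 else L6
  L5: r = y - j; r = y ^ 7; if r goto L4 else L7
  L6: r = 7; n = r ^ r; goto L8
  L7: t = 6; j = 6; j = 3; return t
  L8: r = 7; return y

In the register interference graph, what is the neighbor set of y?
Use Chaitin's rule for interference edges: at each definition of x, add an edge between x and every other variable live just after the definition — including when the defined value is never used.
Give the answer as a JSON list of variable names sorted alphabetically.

Answer: ["j", "n", "r", "z"]

Derivation:
Per-block:
  L0: def={j,n,y} ue=∅
  L1: def={r} ue={y}
  L2: def={n} ue={n,y}
  L3: def={j,z} ue={j}
  L4: def={z} ue=∅
  L5: def={r} ue={j,y}
  L6: def={n,r} ue=∅
  L7: def={j,t} ue=∅
  L8: def={r} ue={y}

Liveness:
  live L0: ∅→{j,n,y}
  live L1: {j,n,y}→{j,n,y}
  live L2: {n,y}→∅
  live L3: {j,y}→{j,y}
  live L4: {j,y}→{j,y}
  live L5: {j,y}→{j,y}
  live L6: {y}→{y}
  live L7: ∅→∅
  live L8: {y}→∅

Interfere edges:
  j — {n,r,t,y,z}
  n — {j,r,y}
  r — {j,n,y}
  t — {j}
  y — {j,n,r,z}
  z — {j,y}

N(y) = ["j", "n", "r", "z"]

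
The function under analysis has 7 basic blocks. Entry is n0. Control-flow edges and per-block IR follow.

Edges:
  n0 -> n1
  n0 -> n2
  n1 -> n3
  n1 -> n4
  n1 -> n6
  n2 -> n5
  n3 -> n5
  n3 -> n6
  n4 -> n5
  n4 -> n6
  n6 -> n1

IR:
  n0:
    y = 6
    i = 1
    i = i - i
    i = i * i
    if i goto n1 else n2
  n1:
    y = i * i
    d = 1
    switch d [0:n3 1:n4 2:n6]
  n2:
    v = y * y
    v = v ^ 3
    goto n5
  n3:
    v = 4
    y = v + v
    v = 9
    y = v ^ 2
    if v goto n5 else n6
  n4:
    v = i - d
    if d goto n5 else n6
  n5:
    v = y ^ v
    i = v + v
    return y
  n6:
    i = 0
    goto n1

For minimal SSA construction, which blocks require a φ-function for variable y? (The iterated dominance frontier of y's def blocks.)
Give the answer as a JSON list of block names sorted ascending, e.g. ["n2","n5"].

idom tree: n1←n0 n2←n0 n3←n1 n4←n1 n5←n0 n6←n1
Dom∩ at merges:
  n1: preds {n0,n6}: {n0} ∩ {n0,n1,n6} = {n0}; idom=n0
  n5: preds {n2,n3,n4}: {n0,n2} ∩ {n0,n1,n3} ∩ {n0,n1,n4} = {n0}; idom=n0
  n6: preds {n1,n3,n4}: {n0,n1} ∩ {n0,n1,n3} ∩ {n0,n1,n4} = {n0,n1}; idom=n1

DF derivation:
  n1←n0: walk · to n0
  n1←n6: walk n6→n1 to n0
  n5←n2: walk n2 to n0
  n5←n3: walk n3→n1 to n0
  n5←n4: walk n4→n1 to n0
  n6←n1: walk · to n1
  n6←n3: walk n3 to n1
  n6←n4: walk n4 to n1
  DF(n0)=∅
  DF(n1)={n1,n5}
  DF(n2)={n5}
  DF(n3)={n5,n6}
  DF(n4)={n5,n6}
  DF(n5)=∅
  DF(n6)={n1}

φ for y: defs {n0,n1,n3}
  DF⁺ = {n1,n5,n6}

Answer: ["n1", "n5", "n6"]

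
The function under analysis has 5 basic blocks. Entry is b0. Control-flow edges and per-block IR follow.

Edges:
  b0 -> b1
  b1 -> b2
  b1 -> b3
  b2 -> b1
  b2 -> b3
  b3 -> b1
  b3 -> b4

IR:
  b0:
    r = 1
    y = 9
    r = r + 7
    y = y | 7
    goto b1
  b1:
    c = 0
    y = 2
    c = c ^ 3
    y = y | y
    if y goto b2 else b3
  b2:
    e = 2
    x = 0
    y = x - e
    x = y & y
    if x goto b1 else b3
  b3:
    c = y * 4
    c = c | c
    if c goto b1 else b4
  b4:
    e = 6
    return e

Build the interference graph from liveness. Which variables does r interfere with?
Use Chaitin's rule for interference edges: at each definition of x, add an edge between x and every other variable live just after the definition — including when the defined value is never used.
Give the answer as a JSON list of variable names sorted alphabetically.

Answer: ["y"]

Analysis:
Block summaries:
  b0 def {r,y} use ∅
  b1 def {c,y} use ∅
  b2 def {e,x,y} use ∅
  b3 def {c} use {y}
  b4 def {e} use ∅

Backward fixpoint:
  b0 li=∅ lo=∅
  b1 li=∅ lo={y}
  b2 li=∅ lo={y}
  b3 li={y} lo=∅
  b4 li=∅ lo=∅

Conflict graph:
  c — {y}
  e — {x}
  r — {y}
  x — {e,y}
  y — {c,r,x}

N(r) = ["y"]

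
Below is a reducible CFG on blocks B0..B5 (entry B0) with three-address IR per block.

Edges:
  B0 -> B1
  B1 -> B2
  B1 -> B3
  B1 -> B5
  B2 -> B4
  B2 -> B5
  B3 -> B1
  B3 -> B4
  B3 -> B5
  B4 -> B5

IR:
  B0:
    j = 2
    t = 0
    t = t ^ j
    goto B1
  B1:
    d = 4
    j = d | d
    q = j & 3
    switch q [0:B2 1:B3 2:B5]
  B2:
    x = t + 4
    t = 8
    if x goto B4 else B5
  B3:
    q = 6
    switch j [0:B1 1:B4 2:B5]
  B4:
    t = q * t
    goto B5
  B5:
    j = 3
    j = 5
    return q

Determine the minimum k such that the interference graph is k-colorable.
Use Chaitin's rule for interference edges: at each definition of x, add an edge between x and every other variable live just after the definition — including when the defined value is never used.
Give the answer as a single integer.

Answer: 3

Analysis:
Block summaries:
  B0 def {j,t} use ∅
  B1 def {d,j,q} use ∅
  B2 def {t,x} use {t}
  B3 def {q} use {j}
  B4 def {t} use {q,t}
  B5 def {j} use {q}

Backward fixpoint:
  B0 li=∅ lo={t}
  B1 li={t} lo={j,q,t}
  B2 li={q,t} lo={q,t}
  B3 li={j,t} lo={q,t}
  B4 li={q,t} lo={q}
  B5 li={q} lo=∅

Interfere edges:
  d: {t}
  j: {q,t}
  q: {j,t,x}
  t: {d,j,q,x}
  x: {q,t}

Registers:
  {j,q,t} pairwise interfere (3-clique) ⇒ χ ≥ 3
  assign d→R1 j→R2 q→R1 t→R0 x→R2 — no edge inside a register ⇒ χ ≤ 3
  χ = 3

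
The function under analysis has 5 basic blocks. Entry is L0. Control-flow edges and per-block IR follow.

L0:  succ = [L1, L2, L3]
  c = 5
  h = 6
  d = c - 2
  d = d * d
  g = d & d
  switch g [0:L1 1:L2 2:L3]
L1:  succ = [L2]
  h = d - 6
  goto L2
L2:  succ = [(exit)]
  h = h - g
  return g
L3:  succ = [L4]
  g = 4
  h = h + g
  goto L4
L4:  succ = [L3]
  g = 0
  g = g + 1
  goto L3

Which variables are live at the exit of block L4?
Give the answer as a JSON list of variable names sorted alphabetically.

Answer: ["h"]

Analysis:
def/use:
  L0: {c,d,g,h} / ∅
  L1: {h} / {d}
  L2: {h} / {g,h}
  L3: {g,h} / {h}
  L4: {g} / ∅

Live sets:
  live L0: ∅→{d,g,h}
  live L1: {d,g}→{g,h}
  live L2: {g,h}→∅
  live L3: {h}→{h}
  live L4: {h}→{h}

live-out(L4) = ["h"]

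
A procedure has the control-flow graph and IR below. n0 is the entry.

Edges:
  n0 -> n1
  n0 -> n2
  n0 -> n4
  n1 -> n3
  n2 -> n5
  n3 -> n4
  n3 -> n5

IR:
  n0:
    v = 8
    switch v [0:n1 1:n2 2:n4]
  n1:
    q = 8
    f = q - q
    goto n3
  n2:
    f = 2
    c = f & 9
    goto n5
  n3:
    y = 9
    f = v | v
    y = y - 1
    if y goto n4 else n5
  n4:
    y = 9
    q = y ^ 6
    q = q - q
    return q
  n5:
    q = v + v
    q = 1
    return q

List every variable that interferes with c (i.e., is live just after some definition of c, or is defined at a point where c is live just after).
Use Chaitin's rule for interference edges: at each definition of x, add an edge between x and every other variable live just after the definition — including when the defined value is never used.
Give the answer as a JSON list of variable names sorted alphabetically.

Answer: ["v"]

Derivation:
Block summaries:
  n0 def {v} use ∅
  n1 def {f,q} use ∅
  n2 def {c,f} use ∅
  n3 def {f,y} use {v}
  n4 def {q,y} use ∅
  n5 def {q} use {v}

Backward fixpoint:
  n0 li=∅ lo={v}
  n1 li={v} lo={v}
  n2 li={v} lo={v}
  n3 li={v} lo={v}
  n4 li=∅ lo=∅
  n5 li={v} lo=∅

Interference:
  c: {v}
  f: {v,y}
  q: {v}
  v: {c,f,q,y}
  y: {f,v}

N(c) = ["v"]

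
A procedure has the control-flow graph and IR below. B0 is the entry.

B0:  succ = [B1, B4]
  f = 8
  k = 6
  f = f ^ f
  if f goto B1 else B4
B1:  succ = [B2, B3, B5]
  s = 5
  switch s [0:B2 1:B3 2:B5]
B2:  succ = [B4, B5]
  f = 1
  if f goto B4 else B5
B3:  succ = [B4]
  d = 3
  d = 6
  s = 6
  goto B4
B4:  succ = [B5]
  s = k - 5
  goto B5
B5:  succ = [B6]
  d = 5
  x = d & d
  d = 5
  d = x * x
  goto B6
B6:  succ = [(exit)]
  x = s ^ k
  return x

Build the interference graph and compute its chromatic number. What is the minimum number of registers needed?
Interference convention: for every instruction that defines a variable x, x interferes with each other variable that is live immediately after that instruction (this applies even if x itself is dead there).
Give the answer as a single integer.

Answer: 4

Derivation:
Block summaries:
  B0 def {f,k} use ∅
  B1 def {s} use ∅
  B2 def {f} use ∅
  B3 def {d,s} use ∅
  B4 def {s} use {k}
  B5 def {d,x} use ∅
  B6 def {x} use {k,s}

Backward fixpoint:
  B0: in=∅ out={k}
  B1: in={k} out={k,s}
  B2: in={k,s} out={k,s}
  B3: in={k} out={k}
  B4: in={k} out={k,s}
  B5: in={k,s} out={k,s}
  B6: in={k,s} out=∅

Interfere edges:
  d: {k,s,x}
  f: {k,s}
  k: {d,f,s,x}
  s: {d,f,k,x}
  x: {d,k,s}

Colouring:
  lower bound: {d,k,s,x} mutually conflict ⇒ χ ≥ 4
  4-colouring: r0={k}  r1={s}  r2={d,f}  r3={x}
  χ = 4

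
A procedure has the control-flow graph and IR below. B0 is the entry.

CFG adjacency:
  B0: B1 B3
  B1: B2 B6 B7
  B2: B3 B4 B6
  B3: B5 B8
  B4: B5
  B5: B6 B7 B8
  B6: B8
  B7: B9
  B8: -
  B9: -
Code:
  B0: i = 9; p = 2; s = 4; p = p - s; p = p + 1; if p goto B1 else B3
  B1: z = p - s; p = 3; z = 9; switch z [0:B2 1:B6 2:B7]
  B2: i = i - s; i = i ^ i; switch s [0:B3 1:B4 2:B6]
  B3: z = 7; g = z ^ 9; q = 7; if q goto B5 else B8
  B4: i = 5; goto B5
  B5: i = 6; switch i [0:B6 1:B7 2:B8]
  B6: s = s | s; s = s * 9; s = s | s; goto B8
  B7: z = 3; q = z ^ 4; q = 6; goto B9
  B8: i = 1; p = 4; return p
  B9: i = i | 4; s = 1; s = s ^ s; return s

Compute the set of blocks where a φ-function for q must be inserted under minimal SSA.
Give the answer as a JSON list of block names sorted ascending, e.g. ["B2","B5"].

Answer: ["B5", "B6", "B7", "B8"]

Analysis:
idom tree: B1←B0 B2←B1 B3←B0 B4←B2 B5←B0 B6←B0 B7←B0 B8←B0 B9←B7
Dom∩ at merges:
  B3: preds {B0,B2}: {B0} ∩ {B0,B1,B2} = {B0}; idom=B0
  B5: preds {B3,B4}: {B0,B3} ∩ {B0,B1,B2,B4} = {B0}; idom=B0
  B6: preds {B1,B2,B5}: {B0,B1} ∩ {B0,B1,B2} ∩ {B0,B5} = {B0}; idom=B0
  B7: preds {B1,B5}: {B0,B1} ∩ {B0,B5} = {B0}; idom=B0
  B8: preds {B3,B5,B6}: {B0,B3} ∩ {B0,B5} ∩ {B0,B6} = {B0}; idom=B0

Frontier:
  join B3 pred B0: · stop@B0
  join B3 pred B2: B2→B1 stop@B0
  join B5 pred B3: B3 stop@B0
  join B5 pred B4: B4→B2→B1 stop@B0
  join B6 pred B1: B1 stop@B0
  join B6 pred B2: B2→B1 stop@B0
  join B6 pred B5: B5 stop@B0
  join B7 pred B1: B1 stop@B0
  join B7 pred B5: B5 stop@B0
  join B8 pred B3: B3 stop@B0
  join B8 pred B5: B5 stop@B0
  join B8 pred B6: B6 stop@B0
  B0: DF=∅
  B1: DF={B3,B5,B6,B7}
  B2: DF={B3,B5,B6}
  B3: DF={B5,B8}
  B4: DF={B5}
  B5: DF={B6,B7,B8}
  B6: DF={B8}
  B7: DF=∅
  B8: DF=∅
  B9: DF=∅

φ for q: defs {B3,B7}
  DF⁺ = {B5,B6,B7,B8}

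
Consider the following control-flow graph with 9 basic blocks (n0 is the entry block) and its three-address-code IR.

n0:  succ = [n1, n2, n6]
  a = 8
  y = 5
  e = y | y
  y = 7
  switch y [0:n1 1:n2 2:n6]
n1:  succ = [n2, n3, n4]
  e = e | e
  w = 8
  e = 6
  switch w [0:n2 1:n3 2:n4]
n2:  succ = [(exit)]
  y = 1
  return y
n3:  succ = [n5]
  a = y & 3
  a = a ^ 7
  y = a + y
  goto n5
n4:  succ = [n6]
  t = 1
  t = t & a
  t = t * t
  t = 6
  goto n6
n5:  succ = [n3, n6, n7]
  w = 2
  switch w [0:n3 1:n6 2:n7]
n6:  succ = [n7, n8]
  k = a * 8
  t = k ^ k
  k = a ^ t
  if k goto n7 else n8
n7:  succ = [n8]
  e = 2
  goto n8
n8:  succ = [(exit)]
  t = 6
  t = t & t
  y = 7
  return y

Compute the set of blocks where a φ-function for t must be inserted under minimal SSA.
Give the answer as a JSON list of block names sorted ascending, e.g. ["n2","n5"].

Answer: ["n6", "n7", "n8"]

Analysis:
idom tree: n1←n0 n2←n0 n3←n1 n4←n1 n5←n3 n6←n0 n7←n0 n8←n0
Dom∩ at merges:
  n2: preds {n0,n1}: {n0} ∩ {n0,n1} = {n0}; idom=n0
  n3: preds {n1,n5}: {n0,n1} ∩ {n0,n1,n3,n5} = {n0,n1}; idom=n1
  n6: preds {n0,n4,n5}: {n0} ∩ {n0,n1,n4} ∩ {n0,n1,n3,n5} = {n0}; idom=n0
  n7: preds {n5,n6}: {n0,n1,n3,n5} ∩ {n0,n6} = {n0}; idom=n0
  n8: preds {n6,n7}: {n0,n6} ∩ {n0,n7} = {n0}; idom=n0

DF walk-up:
  join n2 pred n0: · stop@n0
  join n2 pred n1: n1 stop@n0
  join n3 pred n1: · stop@n1
  join n3 pred n5: n5→n3 stop@n1
  join n6 pred n0: · stop@n0
  join n6 pred n4: n4→n1 stop@n0
  join n6 pred n5: n5→n3→n1 stop@n0
  join n7 pred n5: n5→n3→n1 stop@n0
  join n7 pred n6: n6 stop@n0
  join n8 pred n6: n6 stop@n0
  join n8 pred n7: n7 stop@n0
  n0: DF=∅
  n1: DF={n2,n6,n7}
  n2: DF=∅
  n3: DF={n3,n6,n7}
  n4: DF={n6}
  n5: DF={n3,n6,n7}
  n6: DF={n7,n8}
  n7: DF={n8}
  n8: DF=∅

φ for t: defs {n4,n6,n8}
  DF⁺ = {n6,n7,n8}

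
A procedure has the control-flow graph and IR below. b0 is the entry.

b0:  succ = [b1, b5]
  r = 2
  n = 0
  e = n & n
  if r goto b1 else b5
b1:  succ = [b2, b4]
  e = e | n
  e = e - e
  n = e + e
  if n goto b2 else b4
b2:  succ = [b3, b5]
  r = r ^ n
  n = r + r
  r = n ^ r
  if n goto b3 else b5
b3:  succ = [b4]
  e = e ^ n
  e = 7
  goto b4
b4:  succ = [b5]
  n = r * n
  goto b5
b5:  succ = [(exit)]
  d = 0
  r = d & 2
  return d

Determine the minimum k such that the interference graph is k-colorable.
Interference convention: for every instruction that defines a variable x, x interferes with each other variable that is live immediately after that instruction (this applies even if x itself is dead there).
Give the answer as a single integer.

Block summaries:
  b0 def {e,n,r} use ∅
  b1 def {e,n} use {e,n}
  b2 def {n,r} use {n,r}
  b3 def {e} use {e,n}
  b4 def {n} use {n,r}
  b5 def {d,r} use ∅

Live sets:
  b0: in=∅ out={e,n,r}
  b1: in={e,n,r} out={e,n,r}
  b2: in={e,n,r} out={e,n,r}
  b3: in={e,n,r} out={n,r}
  b4: in={n,r} out=∅
  b5: in=∅ out=∅

Conflict graph:
  d↔{r}
  e↔{n,r}
  n↔{e,r}
  r↔{d,e,n}

Registers:
  clique {e,n,r} ⇒ need ≥ 3
  3-colouring: r0={r}  r1={d,e}  r2={n}
  χ = 3

Answer: 3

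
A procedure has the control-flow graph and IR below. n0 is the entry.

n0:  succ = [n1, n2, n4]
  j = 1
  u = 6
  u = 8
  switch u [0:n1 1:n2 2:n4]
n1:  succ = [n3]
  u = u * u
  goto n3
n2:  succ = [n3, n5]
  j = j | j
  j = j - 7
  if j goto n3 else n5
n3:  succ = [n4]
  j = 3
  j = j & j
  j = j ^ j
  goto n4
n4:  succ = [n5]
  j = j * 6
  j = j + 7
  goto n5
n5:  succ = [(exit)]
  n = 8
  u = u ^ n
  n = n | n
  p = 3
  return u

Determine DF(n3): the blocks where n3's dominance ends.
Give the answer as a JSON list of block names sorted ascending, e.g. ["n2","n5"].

idom tree: n1←n0 n2←n0 n3←n0 n4←n0 n5←n0
Dom∩ at merges:
  n3: preds {n1,n2}: {n0,n1} ∩ {n0,n2} = {n0}; idom=n0
  n4: preds {n0,n3}: {n0} ∩ {n0,n3} = {n0}; idom=n0
  n5: preds {n2,n4}: {n0,n2} ∩ {n0,n4} = {n0}; idom=n0

Frontier:
  n3←n1: walk n1 to n0
  n3←n2: walk n2 to n0
  n4←n0: walk · to n0
  n4←n3: walk n3 to n0
  n5←n2: walk n2 to n0
  n5←n4: walk n4 to n0
  n0: DF=∅
  n1: DF={n3}
  n2: DF={n3,n5}
  n3: DF={n4}
  n4: DF={n5}
  n5: DF=∅

DF(n3) = ["n4"]

Answer: ["n4"]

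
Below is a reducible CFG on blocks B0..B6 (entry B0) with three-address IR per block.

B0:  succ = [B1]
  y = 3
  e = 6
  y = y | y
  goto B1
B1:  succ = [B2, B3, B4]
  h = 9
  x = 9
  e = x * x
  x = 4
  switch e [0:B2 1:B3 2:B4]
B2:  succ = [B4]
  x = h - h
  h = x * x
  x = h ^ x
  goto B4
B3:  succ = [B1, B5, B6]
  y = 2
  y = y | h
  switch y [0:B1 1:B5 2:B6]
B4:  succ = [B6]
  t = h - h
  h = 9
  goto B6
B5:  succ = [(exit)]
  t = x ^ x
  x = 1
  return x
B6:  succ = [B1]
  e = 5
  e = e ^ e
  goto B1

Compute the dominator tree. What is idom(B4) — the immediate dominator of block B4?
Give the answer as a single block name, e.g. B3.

idom tree: B1←B0 B2←B1 B3←B1 B4←B1 B5←B3 B6←B1
Dom at joins:
  B1: preds {B0,B3,B6}: {B0} ∩ {B0,B1,B3} ∩ {B0,B1,B6} = {B0}; idom=B0
  B4: preds {B1,B2}: {B0,B1} ∩ {B0,B1,B2} = {B0,B1}; idom=B1
  B6: preds {B3,B4}: {B0,B1,B3} ∩ {B0,B1,B4} = {B0,B1}; idom=B1

idom(B4) = B1

Answer: B1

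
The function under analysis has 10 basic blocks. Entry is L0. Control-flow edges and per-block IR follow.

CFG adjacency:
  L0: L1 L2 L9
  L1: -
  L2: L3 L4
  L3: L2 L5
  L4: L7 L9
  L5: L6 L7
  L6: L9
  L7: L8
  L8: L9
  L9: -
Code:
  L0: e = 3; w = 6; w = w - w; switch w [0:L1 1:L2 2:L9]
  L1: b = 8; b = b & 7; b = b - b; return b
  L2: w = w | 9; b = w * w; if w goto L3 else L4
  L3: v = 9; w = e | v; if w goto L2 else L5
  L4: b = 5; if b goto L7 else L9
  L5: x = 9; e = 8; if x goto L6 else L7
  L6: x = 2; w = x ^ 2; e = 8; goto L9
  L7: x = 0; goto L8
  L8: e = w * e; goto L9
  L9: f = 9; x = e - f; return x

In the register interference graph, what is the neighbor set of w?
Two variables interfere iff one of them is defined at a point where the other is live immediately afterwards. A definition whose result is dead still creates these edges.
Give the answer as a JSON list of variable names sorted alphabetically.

Answer: ["b", "e", "x"]

Analysis:
Block summaries:
  L0: {e,w} / ∅
  L1: {b} / ∅
  L2: {b,w} / {w}
  L3: {v,w} / {e}
  L4: {b} / ∅
  L5: {e,x} / ∅
  L6: {e,w,x} / ∅
  L7: {x} / ∅
  L8: {e} / {e,w}
  L9: {f,x} / {e}

Live sets:
  L0: in=∅ out={e,w}
  L1: in=∅ out=∅
  L2: in={e,w} out={e,w}
  L3: in={e} out={e,w}
  L4: in={e,w} out={e,w}
  L5: in={w} out={e,w}
  L6: in=∅ out={e}
  L7: in={e,w} out={e,w}
  L8: in={e,w} out={e}
  L9: in={e} out=∅

Conflict graph:
  b — {e,w}
  e — {b,f,v,w,x}
  f — {e}
  v — {e}
  w — {b,e,x}
  x — {e,w}

N(w) = ["b", "e", "x"]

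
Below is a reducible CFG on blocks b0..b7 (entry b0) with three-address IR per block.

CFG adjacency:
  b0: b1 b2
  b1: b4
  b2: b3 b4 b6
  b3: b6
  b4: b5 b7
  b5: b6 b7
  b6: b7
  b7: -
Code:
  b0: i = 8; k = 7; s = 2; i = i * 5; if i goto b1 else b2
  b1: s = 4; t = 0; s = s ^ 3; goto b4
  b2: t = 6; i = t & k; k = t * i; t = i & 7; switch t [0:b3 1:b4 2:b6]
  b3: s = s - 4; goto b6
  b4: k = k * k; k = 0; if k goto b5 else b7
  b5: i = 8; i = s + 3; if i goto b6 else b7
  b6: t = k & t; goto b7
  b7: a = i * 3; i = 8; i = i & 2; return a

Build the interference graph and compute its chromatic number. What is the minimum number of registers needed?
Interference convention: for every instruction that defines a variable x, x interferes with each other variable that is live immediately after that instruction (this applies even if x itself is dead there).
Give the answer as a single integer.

Block summaries:
  b0: def={i,k,s} ue=∅
  b1: def={s,t} ue=∅
  b2: def={i,k,t} ue={k}
  b3: def={s} ue={s}
  b4: def={k} ue={k}
  b5: def={i} ue={s}
  b6: def={t} ue={k,t}
  b7: def={a,i} ue={i}

Liveness:
  b0: in=∅ out={i,k,s}
  b1: in={i,k} out={i,k,s,t}
  b2: in={k,s} out={i,k,s,t}
  b3: in={i,k,s,t} out={i,k,t}
  b4: in={i,k,s,t} out={i,k,s,t}
  b5: in={k,s,t} out={i,k,t}
  b6: in={i,k,t} out={i}
  b7: in={i} out=∅

Interfere edges:
  a↔{i}
  i↔{a,k,s,t}
  k↔{i,s,t}
  s↔{i,k,t}
  t↔{i,k,s}

Chromatic number:
  lower bound: {i,k,s,t} mutually conflict ⇒ χ ≥ 4
  4-colouring: r0={i}  r1={a,k}  r2={s}  r3={t}
  χ = 4

Answer: 4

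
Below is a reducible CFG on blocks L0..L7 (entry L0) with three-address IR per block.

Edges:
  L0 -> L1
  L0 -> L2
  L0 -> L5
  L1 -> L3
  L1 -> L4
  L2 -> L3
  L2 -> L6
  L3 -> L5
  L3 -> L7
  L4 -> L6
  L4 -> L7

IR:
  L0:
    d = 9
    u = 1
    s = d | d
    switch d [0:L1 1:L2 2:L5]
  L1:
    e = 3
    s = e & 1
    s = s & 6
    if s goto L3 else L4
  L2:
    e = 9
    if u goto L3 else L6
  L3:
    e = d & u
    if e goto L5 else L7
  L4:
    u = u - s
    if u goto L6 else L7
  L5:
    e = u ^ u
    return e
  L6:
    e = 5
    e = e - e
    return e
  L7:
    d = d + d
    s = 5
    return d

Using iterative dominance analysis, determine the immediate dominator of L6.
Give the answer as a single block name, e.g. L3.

Answer: L0

Derivation:
idom tree: L1←L0 L2←L0 L3←L0 L4←L1 L5←L0 L6←L0 L7←L0
Dom at joins:
  L3: preds {L1,L2}: {L0,L1} ∩ {L0,L2} = {L0}; idom=L0
  L5: preds {L0,L3}: {L0} ∩ {L0,L3} = {L0}; idom=L0
  L6: preds {L2,L4}: {L0,L2} ∩ {L0,L1,L4} = {L0}; idom=L0
  L7: preds {L3,L4}: {L0,L3} ∩ {L0,L1,L4} = {L0}; idom=L0

idom(L6) = L0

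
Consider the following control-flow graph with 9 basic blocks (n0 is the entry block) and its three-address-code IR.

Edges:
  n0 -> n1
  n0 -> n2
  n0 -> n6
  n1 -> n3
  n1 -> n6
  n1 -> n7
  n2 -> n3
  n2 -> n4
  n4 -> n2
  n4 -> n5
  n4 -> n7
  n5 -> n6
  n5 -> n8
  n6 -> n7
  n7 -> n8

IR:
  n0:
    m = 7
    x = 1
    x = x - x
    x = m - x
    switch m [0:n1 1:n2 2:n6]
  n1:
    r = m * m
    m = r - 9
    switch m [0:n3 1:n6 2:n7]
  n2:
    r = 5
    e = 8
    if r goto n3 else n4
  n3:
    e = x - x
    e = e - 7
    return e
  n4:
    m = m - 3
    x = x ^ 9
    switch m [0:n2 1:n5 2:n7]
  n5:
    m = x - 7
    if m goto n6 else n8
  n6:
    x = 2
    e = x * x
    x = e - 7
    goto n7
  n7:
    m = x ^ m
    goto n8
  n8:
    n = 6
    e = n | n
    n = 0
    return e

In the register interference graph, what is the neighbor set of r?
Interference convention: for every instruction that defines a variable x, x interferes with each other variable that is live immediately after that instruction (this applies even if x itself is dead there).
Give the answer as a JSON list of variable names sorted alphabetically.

Answer: ["e", "m", "x"]

Working:
Per-block:
  n0: {m,x} / ∅
  n1: {m,r} / {m}
  n2: {e,r} / ∅
  n3: {e} / {x}
  n4: {m,x} / {m,x}
  n5: {m} / {x}
  n6: {e,x} / ∅
  n7: {m} / {m,x}
  n8: {e,n} / ∅

Live sets:
  live n0: ∅→{m,x}
  live n1: {m,x}→{m,x}
  live n2: {m,x}→{m,x}
  live n3: {x}→∅
  live n4: {m,x}→{m,x}
  live n5: {x}→{m}
  live n6: {m}→{m,x}
  live n7: {m,x}→∅
  live n8: ∅→∅

Conflict graph:
  e↔{m,n,r,x}
  m↔{e,r,x}
  n↔{e}
  r↔{e,m,x}
  x↔{e,m,r}

N(r) = ["e", "m", "x"]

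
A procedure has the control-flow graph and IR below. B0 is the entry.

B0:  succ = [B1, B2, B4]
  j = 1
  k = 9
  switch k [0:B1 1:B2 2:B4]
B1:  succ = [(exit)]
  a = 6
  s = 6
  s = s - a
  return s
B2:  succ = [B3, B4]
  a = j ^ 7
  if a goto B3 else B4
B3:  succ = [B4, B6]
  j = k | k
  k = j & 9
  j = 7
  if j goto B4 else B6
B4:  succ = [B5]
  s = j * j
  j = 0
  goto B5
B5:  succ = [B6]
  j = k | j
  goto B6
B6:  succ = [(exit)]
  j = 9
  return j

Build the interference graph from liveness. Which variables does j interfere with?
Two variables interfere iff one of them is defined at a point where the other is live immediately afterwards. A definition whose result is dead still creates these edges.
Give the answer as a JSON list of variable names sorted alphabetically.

Answer: ["a", "k"]

Derivation:
Per-block:
  B0: {j,k} / ∅
  B1: {a,s} / ∅
  B2: {a} / {j}
  B3: {j,k} / {k}
  B4: {j,s} / {j}
  B5: {j} / {j,k}
  B6: {j} / ∅

Live sets:
  B0 li=∅ lo={j,k}
  B1 li=∅ lo=∅
  B2 li={j,k} lo={j,k}
  B3 li={k} lo={j,k}
  B4 li={j,k} lo={j,k}
  B5 li={j,k} lo=∅
  B6 li=∅ lo=∅

Interference:
  a — {j,k,s}
  j — {a,k}
  k — {a,j,s}
  s — {a,k}

N(j) = ["a", "k"]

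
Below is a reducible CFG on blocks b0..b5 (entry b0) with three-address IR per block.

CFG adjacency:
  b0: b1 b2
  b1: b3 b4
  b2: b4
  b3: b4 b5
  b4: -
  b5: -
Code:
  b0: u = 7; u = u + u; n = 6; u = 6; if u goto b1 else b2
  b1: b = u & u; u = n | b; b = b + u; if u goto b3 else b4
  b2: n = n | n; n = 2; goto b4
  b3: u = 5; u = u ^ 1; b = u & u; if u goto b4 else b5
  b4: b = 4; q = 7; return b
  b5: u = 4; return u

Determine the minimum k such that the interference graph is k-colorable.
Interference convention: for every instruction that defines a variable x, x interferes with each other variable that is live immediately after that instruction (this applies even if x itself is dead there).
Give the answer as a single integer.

Answer: 3

Analysis:
Per-block:
  b0: {n,u} / ∅
  b1: {b,u} / {n,u}
  b2: {n} / {n}
  b3: {b,u} / ∅
  b4: {b,q} / ∅
  b5: {u} / ∅

Backward fixpoint:
  b0 li=∅ lo={n,u}
  b1 li={n,u} lo=∅
  b2 li={n} lo=∅
  b3 li=∅ lo=∅
  b4 li=∅ lo=∅
  b5 li=∅ lo=∅

Interfere edges:
  b↔{n,q,u}
  n↔{b,u}
  q↔{b}
  u↔{b,n}

Colouring:
  lower bound: {b,n,u} mutually conflict ⇒ χ ≥ 3
  assign b→r0 n→r1 q→r1 u→r2 — no edge inside a register ⇒ χ ≤ 3
  χ = 3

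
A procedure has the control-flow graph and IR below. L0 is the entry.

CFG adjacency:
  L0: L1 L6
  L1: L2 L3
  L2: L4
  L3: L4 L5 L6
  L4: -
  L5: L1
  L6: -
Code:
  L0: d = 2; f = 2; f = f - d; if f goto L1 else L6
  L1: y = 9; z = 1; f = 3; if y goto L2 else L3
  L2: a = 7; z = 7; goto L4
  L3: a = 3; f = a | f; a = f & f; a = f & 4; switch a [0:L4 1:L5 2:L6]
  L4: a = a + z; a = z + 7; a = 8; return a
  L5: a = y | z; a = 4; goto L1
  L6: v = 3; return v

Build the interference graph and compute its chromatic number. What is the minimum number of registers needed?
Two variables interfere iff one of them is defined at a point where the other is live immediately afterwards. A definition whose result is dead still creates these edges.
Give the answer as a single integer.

Answer: 4

Working:
Block summaries:
  L0 def {d,f} use ∅
  L1 def {f,y,z} use ∅
  L2 def {a,z} use ∅
  L3 def {a,f} use {f}
  L4 def {a} use {a,z}
  L5 def {a} use {y,z}
  L6 def {v} use ∅

Backward fixpoint:
  L0: in=∅ out=∅
  L1: in=∅ out={f,y,z}
  L2: in=∅ out={a,z}
  L3: in={f,y,z} out={a,y,z}
  L4: in={a,z} out=∅
  L5: in={y,z} out=∅
  L6: in=∅ out=∅

Interfere edges:
  a — {f,y,z}
  d — {f}
  f — {a,d,y,z}
  v — ∅
  y — {a,f,z}
  z — {a,f,y}

Chromatic number:
  {a,f,y,z} pairwise interfere (4-clique) ⇒ χ ≥ 4
  assign a→R1 d→R1 f→R0 v→R0 y→R2 z→R3 — no edge inside a register ⇒ χ ≤ 4
  χ = 4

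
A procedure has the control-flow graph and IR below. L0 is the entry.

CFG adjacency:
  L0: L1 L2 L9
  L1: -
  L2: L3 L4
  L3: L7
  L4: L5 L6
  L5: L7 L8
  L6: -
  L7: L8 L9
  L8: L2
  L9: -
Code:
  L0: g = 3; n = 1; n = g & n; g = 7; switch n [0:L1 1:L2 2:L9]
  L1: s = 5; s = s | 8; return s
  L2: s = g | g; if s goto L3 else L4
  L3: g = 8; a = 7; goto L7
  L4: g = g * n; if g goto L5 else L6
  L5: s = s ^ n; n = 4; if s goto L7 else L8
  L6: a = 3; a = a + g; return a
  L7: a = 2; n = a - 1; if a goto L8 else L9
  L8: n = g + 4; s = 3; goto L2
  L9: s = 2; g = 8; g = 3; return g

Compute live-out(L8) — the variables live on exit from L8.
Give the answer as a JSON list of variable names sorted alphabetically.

Block summaries:
  L0 def {g,n} use ∅
  L1 def {s} use ∅
  L2 def {s} use {g}
  L3 def {a,g} use ∅
  L4 def {g} use {g,n}
  L5 def {n,s} use {n,s}
  L6 def {a} use {g}
  L7 def {a,n} use ∅
  L8 def {n,s} use {g}
  L9 def {g,s} use ∅

Backward fixpoint:
  L0 li=∅ lo={g,n}
  L1 li=∅ lo=∅
  L2 li={g,n} lo={g,n,s}
  L3 li=∅ lo={g}
  L4 li={g,n,s} lo={g,n,s}
  L5 li={g,n,s} lo={g}
  L6 li={g} lo=∅
  L7 li={g} lo={g}
  L8 li={g} lo={g,n}
  L9 li=∅ lo=∅

live-out(L8) = ["g", "n"]

Answer: ["g", "n"]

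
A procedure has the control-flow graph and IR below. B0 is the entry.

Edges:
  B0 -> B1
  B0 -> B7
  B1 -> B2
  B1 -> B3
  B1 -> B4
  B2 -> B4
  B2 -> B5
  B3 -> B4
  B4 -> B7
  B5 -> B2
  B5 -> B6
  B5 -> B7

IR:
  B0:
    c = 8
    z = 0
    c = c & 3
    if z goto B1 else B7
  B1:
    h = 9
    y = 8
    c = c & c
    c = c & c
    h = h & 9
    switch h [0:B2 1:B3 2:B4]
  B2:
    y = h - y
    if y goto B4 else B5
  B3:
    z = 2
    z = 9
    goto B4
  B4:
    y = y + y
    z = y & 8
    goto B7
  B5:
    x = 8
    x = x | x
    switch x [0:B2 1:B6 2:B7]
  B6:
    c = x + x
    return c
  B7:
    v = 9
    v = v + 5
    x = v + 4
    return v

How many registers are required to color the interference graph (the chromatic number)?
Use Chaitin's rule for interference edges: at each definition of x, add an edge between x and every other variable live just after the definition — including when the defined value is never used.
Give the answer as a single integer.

Answer: 3

Derivation:
Per-block:
  B0 def {c,z} use ∅
  B1 def {c,h,y} use {c}
  B2 def {y} use {h,y}
  B3 def {z} use ∅
  B4 def {y,z} use {y}
  B5 def {x} use ∅
  B6 def {c} use {x}
  B7 def {v,x} use ∅

Backward fixpoint:
  live B0: ∅→{c}
  live B1: {c}→{h,y}
  live B2: {h,y}→{h,y}
  live B3: {y}→{y}
  live B4: {y}→∅
  live B5: {h,y}→{h,x,y}
  live B6: {x}→∅
  live B7: ∅→∅

Interfere edges:
  c — {h,y,z}
  h — {c,x,y}
  v — {x}
  x — {h,v,y}
  y — {c,h,x,z}
  z — {c,y}

Registers:
  {c,h,y} pairwise interfere (3-clique) ⇒ χ ≥ 3
  assign c→R1 h→R2 v→R0 x→R1 y→R0 z→R2 — no edge inside a register ⇒ χ ≤ 3
  χ = 3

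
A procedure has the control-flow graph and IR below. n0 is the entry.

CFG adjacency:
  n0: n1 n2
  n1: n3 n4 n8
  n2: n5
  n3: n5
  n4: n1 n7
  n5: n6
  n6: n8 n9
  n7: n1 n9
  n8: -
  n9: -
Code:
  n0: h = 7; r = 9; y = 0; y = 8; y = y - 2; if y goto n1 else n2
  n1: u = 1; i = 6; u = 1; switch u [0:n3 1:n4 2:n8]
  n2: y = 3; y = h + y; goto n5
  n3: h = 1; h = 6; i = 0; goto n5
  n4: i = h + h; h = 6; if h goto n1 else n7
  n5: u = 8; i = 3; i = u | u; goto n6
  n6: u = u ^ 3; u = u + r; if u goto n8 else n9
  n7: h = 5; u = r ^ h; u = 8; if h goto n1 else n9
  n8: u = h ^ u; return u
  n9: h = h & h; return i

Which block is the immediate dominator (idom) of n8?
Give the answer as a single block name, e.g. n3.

Answer: n0

Working:
idom tree: n1←n0 n2←n0 n3←n1 n4←n1 n5←n0 n6←n5 n7←n4 n8←n0 n9←n0
Join-block Dom:
  n1: preds {n0,n4,n7}: {n0} ∩ {n0,n1,n4} ∩ {n0,n1,n4,n7} = {n0}; idom=n0
  n5: preds {n2,n3}: {n0,n2} ∩ {n0,n1,n3} = {n0}; idom=n0
  n8: preds {n1,n6}: {n0,n1} ∩ {n0,n5,n6} = {n0}; idom=n0
  n9: preds {n6,n7}: {n0,n5,n6} ∩ {n0,n1,n4,n7} = {n0}; idom=n0

idom(n8) = n0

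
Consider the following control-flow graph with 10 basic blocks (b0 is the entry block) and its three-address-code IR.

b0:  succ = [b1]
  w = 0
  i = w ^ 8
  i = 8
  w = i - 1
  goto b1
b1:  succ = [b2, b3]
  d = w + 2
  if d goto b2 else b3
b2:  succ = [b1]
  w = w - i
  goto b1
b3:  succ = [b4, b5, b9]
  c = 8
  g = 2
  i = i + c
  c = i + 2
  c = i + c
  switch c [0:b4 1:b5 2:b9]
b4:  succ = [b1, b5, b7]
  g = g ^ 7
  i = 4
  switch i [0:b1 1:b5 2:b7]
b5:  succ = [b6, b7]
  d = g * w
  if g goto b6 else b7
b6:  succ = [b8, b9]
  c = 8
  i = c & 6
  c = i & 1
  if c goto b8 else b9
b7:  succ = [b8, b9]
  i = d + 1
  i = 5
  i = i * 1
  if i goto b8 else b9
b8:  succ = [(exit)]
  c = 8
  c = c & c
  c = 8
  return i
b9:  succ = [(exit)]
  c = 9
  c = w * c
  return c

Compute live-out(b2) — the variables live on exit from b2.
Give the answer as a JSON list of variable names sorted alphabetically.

Answer: ["i", "w"]

Working:
def/use:
  b0: def={i,w} ue=∅
  b1: def={d} ue={w}
  b2: def={w} ue={i,w}
  b3: def={c,g,i} ue={i}
  b4: def={g,i} ue={g}
  b5: def={d} ue={g,w}
  b6: def={c,i} ue=∅
  b7: def={i} ue={d}
  b8: def={c} ue={i}
  b9: def={c} ue={w}

Backward fixpoint:
  live b0: ∅→{i,w}
  live b1: {i,w}→{d,i,w}
  live b2: {i,w}→{i,w}
  live b3: {d,i,w}→{d,g,w}
  live b4: {d,g,w}→{d,g,i,w}
  live b5: {g,w}→{d,w}
  live b6: {w}→{i,w}
  live b7: {d,w}→{i,w}
  live b8: {i}→∅
  live b9: {w}→∅

live-out(b2) = ["i", "w"]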